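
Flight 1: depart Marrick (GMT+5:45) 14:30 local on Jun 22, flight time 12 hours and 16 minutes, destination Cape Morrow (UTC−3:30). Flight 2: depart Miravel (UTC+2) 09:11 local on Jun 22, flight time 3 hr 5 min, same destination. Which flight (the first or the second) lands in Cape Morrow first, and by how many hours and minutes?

the second, by 10 hours 45 minutes

Flight 1 in UTC: 14:30 − 5:45 = 08:45 on Jun 22.
+12 hours 16 minutes → arrive 21:01 UTC on Jun 22.
Flight 2 in UTC: 09:11 − 2:00 = 07:11 on Jun 22.
+3 hours and 5 minutes → arrive 10:16 UTC on Jun 22.
Flight 2 lands earlier by 10 hours 45 minutes.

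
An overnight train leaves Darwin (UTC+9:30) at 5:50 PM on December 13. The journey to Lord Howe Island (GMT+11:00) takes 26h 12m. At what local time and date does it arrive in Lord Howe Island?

9:32 PM on December 14

Convert departure to UTC: 5:50 PM − 9:30 = 8:20 AM UTC on Dec 13.
Add 26 hours 12 minutes travel time → 10:32 AM UTC (Dec 14).
Lord Howe Island is UTC+11:00, so local arrival = 10:32 AM + 11:00 = 9:32 PM on Dec 14.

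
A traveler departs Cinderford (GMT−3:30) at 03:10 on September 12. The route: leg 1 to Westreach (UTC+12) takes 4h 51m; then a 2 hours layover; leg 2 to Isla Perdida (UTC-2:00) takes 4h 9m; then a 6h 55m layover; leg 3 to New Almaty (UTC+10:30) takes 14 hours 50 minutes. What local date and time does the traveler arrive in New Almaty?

Convert departure to UTC: 03:10 + 3:30 = 06:40 UTC on Sep 12.
Add 4 hours 51 minutes leg 1 → 11:31 UTC.
Add 2 hours layover in Westreach → 13:31 UTC.
Add 4 hours and 9 minutes leg 2 → 17:40 UTC.
Add 6 hours and 55 minutes layover in Isla Perdida → 00:35 UTC (Sep 13).
Add 14 hours 50 minutes leg 3 → 15:25 UTC.
New Almaty is UTC+10:30, so local arrival = 15:25 + 10:30 = 01:55 on Sep 14.

01:55 on September 14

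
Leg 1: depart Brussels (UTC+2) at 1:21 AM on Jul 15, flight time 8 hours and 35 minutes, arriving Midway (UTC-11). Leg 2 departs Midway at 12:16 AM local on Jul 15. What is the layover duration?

Convert departure to UTC: 1:21 AM − 2:00 = 11:21 PM UTC on Jul 14.
Add 8 hours and 35 minutes flight time → 7:56 AM UTC (Jul 15).
Midway is UTC−11:00, so local arrival = 7:56 AM − 11:00 = 8:56 PM on Jul 14.
Layover = 12:16 AM − 8:56 PM (+1 day) = 3 hours 20 minutes.

3 hours 20 minutes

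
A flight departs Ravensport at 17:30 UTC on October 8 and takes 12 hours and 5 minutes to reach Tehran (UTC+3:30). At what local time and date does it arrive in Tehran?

09:05 on October 9

Departure is given in UTC: 17:30 on Oct 8.
Add 12 hours and 5 minutes → 05:35 UTC (Oct 9).
Tehran is UTC+3:30: 05:35 + 3:30 = 09:05 on Oct 9.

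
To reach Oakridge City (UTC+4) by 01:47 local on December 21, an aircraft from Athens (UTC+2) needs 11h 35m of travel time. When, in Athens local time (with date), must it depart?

Target arrival in UTC: 01:47 − 4:00 = 21:47 on Dec 20.
Subtract 11 hours and 35 minutes → departure 10:12 UTC on Dec 20.
Athens is UTC+2:00: 10:12 + 2:00 = 12:12 on Dec 20.

12:12 on Dec 20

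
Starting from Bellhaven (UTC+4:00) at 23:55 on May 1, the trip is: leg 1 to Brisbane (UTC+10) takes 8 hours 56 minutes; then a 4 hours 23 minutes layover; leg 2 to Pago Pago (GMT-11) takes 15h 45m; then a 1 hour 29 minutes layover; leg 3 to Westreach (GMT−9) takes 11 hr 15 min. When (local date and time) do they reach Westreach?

Convert departure to UTC: 23:55 − 4:00 = 19:55 UTC on May 1.
Add 8 hours 56 minutes leg 1 → 04:51 UTC (May 2).
Add 4 hours and 23 minutes layover in Brisbane → 09:14 UTC.
Add 15 hours and 45 minutes leg 2 → 00:59 UTC (May 3).
Add 1 hour 29 minutes layover in Pago Pago → 02:28 UTC.
Add 11 hours 15 minutes leg 3 → 13:43 UTC.
Westreach is UTC−9:00, so local arrival = 13:43 − 9:00 = 04:43 on May 3.

04:43 on May 3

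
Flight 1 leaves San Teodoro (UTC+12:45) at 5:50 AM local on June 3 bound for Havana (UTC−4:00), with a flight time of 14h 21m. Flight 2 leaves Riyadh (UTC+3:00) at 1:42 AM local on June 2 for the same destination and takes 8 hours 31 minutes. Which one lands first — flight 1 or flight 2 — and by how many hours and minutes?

Flight 1 in UTC: 5:50 AM − 12:45 = 5:05 PM on Jun 2.
+14 hours 21 minutes → arrive 7:26 AM UTC on Jun 3.
Flight 2 in UTC: 1:42 AM − 3:00 = 10:42 PM on Jun 1.
+8 hours 31 minutes → arrive 7:13 AM UTC on Jun 2.
Flight 2 lands earlier by 24 hours 13 minutes.

the second, by 24 hours 13 minutes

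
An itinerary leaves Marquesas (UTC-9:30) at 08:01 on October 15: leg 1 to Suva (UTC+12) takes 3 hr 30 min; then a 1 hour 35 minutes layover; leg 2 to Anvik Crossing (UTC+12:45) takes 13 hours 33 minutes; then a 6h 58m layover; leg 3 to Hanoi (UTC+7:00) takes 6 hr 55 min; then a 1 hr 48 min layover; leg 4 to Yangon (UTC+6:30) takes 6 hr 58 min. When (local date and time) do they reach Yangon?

Convert departure to UTC: 08:01 + 9:30 = 17:31 UTC on Oct 15.
Add 3 hours and 30 minutes leg 1 → 21:01 UTC.
Add 1 hour 35 minutes layover in Suva → 22:36 UTC.
Add 13 hours 33 minutes leg 2 → 12:09 UTC (Oct 16).
Add 6 hours and 58 minutes layover in Anvik Crossing → 19:07 UTC.
Add 6 hours 55 minutes leg 3 → 02:02 UTC (Oct 17).
Add 1 hour and 48 minutes layover in Hanoi → 03:50 UTC.
Add 6 hours and 58 minutes leg 4 → 10:48 UTC.
Yangon is UTC+6:30, so local arrival = 10:48 + 6:30 = 17:18 on Oct 17.

17:18 on Oct 17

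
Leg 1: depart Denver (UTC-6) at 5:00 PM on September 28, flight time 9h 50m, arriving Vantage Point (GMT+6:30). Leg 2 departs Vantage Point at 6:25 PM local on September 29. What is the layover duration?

3 hours 5 minutes

Convert departure to UTC: 5:00 PM + 6:00 = 11:00 PM UTC on Sep 28.
Add 9 hours and 50 minutes flight time → 8:50 AM UTC (Sep 29).
Vantage Point is UTC+6:30, so local arrival = 8:50 AM + 6:30 = 3:20 PM on Sep 29.
Layover = 6:25 PM − 3:20 PM = 3 hours 5 minutes.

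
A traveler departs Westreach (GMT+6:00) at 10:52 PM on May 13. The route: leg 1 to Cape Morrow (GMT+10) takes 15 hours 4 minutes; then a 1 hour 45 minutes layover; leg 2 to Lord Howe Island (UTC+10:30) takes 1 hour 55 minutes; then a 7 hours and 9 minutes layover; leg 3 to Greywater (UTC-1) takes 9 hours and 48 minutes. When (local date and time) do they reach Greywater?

3:33 AM on May 15

Convert departure to UTC: 10:52 PM − 6:00 = 4:52 PM UTC on May 13.
Add 15 hours and 4 minutes leg 1 → 7:56 AM UTC (May 14).
Add 1 hour and 45 minutes layover in Cape Morrow → 9:41 AM UTC.
Add 1 hour 55 minutes leg 2 → 11:36 AM UTC.
Add 7 hours and 9 minutes layover in Lord Howe Island → 6:45 PM UTC.
Add 9 hours 48 minutes leg 3 → 4:33 AM UTC (May 15).
Greywater is UTC−1:00, so local arrival = 4:33 AM − 1:00 = 3:33 AM on May 15.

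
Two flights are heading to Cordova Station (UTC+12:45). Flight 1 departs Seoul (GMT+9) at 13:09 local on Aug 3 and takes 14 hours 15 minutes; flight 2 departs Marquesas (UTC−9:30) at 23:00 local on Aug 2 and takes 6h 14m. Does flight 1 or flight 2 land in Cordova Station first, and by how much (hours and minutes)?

Flight 1 in UTC: 13:09 − 9:00 = 04:09 on Aug 3.
+14 hours and 15 minutes → arrive 18:24 UTC on Aug 3.
Flight 2 in UTC: 23:00 + 9:30 = 08:30 on Aug 3.
+6 hours 14 minutes → arrive 14:44 UTC on Aug 3.
Flight 2 lands earlier by 3 hours 40 minutes.

the second, by 3 hours 40 minutes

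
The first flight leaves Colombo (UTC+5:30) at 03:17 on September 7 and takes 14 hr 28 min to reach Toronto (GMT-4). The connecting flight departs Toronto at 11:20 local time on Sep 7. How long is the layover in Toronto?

3 hours 5 minutes

Convert departure to UTC: 03:17 − 5:30 = 21:47 UTC on Sep 6.
Add 14 hours and 28 minutes flight time → 12:15 UTC (Sep 7).
Toronto is UTC−4:00, so local arrival = 12:15 − 4:00 = 08:15 on Sep 7.
Layover = 11:20 − 08:15 = 3 hours 5 minutes.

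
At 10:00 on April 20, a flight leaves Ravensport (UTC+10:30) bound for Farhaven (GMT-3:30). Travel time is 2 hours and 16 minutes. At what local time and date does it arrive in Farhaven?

Farhaven is 14:00 behind Ravensport.
After 2 hours and 16 minutes it is 12:16 in Ravensport.
Shift by the zone difference: 12:16 − 14:00 = 22:16 on Apr 19 in Farhaven.

22:16 on April 19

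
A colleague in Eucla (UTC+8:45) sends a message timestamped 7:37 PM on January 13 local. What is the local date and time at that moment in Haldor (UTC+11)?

9:52 PM on January 13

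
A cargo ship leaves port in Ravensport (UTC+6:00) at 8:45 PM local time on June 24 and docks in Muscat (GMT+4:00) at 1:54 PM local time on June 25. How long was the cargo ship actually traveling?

Muscat is 2:00 behind Ravensport.
Clock-face elapsed time (ignoring zones) is 17 hours 9 minutes.
Actual elapsed = 17 hours 9 minutes + 2:00 = 19 hours 9 minutes.

19 hours 9 minutes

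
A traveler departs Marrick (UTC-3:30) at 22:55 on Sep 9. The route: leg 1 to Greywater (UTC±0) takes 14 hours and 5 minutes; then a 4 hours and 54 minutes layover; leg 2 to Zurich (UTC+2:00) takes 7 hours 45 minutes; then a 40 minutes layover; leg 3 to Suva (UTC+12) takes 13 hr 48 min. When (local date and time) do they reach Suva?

Convert departure to UTC: 22:55 + 3:30 = 02:25 UTC on Sep 10.
Add 14 hours 5 minutes leg 1 → 16:30 UTC.
Add 4 hours 54 minutes layover in Greywater → 21:24 UTC.
Add 7 hours and 45 minutes leg 2 → 05:09 UTC (Sep 11).
Add 40 minutes layover in Zurich → 05:49 UTC.
Add 13 hours 48 minutes leg 3 → 19:37 UTC.
Suva is UTC+12:00, so local arrival = 19:37 + 12:00 = 07:37 on Sep 12.

07:37 on September 12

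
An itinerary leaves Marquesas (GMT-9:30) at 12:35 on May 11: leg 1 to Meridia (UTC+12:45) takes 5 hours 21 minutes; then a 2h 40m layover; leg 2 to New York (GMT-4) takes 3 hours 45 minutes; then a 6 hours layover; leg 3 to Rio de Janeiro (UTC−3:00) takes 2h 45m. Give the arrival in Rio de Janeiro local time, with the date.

15:36 on May 12

Convert departure to UTC: 12:35 + 9:30 = 22:05 UTC on May 11.
Add 5 hours and 21 minutes leg 1 → 03:26 UTC (May 12).
Add 2 hours and 40 minutes layover in Meridia → 06:06 UTC.
Add 3 hours 45 minutes leg 2 → 09:51 UTC.
Add 6 hours layover in New York → 15:51 UTC.
Add 2 hours 45 minutes leg 3 → 18:36 UTC.
Rio de Janeiro is UTC−3:00, so local arrival = 18:36 − 3:00 = 15:36 on May 12.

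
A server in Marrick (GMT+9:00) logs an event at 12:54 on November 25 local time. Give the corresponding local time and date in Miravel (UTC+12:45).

Miravel is 3:45 ahead of Marrick.
Shift by the zone difference: 12:54 + 3:45 = 16:39 on Nov 25 in Miravel.

16:39 on November 25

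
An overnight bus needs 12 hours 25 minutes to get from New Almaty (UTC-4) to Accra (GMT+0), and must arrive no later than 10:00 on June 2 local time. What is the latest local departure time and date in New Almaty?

Target arrival is already UTC: 10:00 on Jun 2.
Subtract 12 hours and 25 minutes → departure 21:35 UTC on Jun 1.
New Almaty is UTC−4:00: 21:35 − 4:00 = 17:35 on Jun 1.

17:35 on June 1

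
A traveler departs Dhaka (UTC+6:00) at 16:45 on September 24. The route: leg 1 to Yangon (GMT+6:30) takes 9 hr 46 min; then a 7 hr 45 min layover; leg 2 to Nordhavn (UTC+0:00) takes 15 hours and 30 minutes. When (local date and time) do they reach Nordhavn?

Convert departure to UTC: 16:45 − 6:00 = 10:45 UTC on Sep 24.
Add 9 hours and 46 minutes leg 1 → 20:31 UTC.
Add 7 hours 45 minutes layover in Yangon → 04:16 UTC (Sep 25).
Add 15 hours 30 minutes leg 2 → 19:46 UTC.
Nordhavn is UTC+0, so local arrival is the same: 19:46 on Sep 25.

19:46 on Sep 25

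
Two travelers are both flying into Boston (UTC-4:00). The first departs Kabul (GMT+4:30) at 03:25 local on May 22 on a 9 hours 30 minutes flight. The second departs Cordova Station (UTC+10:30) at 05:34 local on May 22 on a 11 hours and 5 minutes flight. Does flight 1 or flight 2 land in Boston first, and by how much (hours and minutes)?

Flight 1 in UTC: 03:25 − 4:30 = 22:55 on May 21.
+9 hours and 30 minutes → arrive 08:25 UTC on May 22.
Flight 2 in UTC: 05:34 − 10:30 = 19:04 on May 21.
+11 hours 5 minutes → arrive 06:09 UTC on May 22.
Flight 2 lands earlier by 2 hours 16 minutes.

the second, by 2 hours 16 minutes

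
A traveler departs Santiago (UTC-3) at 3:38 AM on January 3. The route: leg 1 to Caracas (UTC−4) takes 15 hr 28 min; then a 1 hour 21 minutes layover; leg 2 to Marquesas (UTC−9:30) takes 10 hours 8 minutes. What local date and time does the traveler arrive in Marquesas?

12:05 AM on Jan 4

Convert departure to UTC: 3:38 AM + 3:00 = 6:38 AM UTC on Jan 3.
Add 15 hours 28 minutes leg 1 → 10:06 PM UTC.
Add 1 hour 21 minutes layover in Caracas → 11:27 PM UTC.
Add 10 hours 8 minutes leg 2 → 9:35 AM UTC (Jan 4).
Marquesas is UTC−9:30, so local arrival = 9:35 AM − 9:30 = 12:05 AM on Jan 4.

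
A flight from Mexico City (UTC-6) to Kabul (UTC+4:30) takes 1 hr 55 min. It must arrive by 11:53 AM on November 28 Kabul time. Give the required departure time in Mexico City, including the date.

Target arrival in UTC: 11:53 AM − 4:30 = 7:23 AM on Nov 28.
Subtract 1 hour 55 minutes → departure 5:28 AM UTC on Nov 28.
Mexico City is UTC−6:00: 5:28 AM − 6:00 = 11:28 PM on Nov 27.

11:28 PM on Nov 27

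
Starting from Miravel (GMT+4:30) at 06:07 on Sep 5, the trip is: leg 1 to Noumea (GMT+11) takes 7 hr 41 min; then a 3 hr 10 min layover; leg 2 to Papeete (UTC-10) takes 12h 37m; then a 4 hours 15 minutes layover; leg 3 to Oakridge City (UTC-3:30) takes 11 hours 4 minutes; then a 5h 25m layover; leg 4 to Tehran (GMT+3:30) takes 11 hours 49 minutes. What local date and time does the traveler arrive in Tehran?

13:08 on Sep 7

Convert departure to UTC: 06:07 − 4:30 = 01:37 UTC on Sep 5.
Add 7 hours and 41 minutes leg 1 → 09:18 UTC.
Add 3 hours 10 minutes layover in Noumea → 12:28 UTC.
Add 12 hours and 37 minutes leg 2 → 01:05 UTC (Sep 6).
Add 4 hours 15 minutes layover in Papeete → 05:20 UTC.
Add 11 hours and 4 minutes leg 3 → 16:24 UTC.
Add 5 hours 25 minutes layover in Oakridge City → 21:49 UTC.
Add 11 hours 49 minutes leg 4 → 09:38 UTC (Sep 7).
Tehran is UTC+3:30, so local arrival = 09:38 + 3:30 = 13:08 on Sep 7.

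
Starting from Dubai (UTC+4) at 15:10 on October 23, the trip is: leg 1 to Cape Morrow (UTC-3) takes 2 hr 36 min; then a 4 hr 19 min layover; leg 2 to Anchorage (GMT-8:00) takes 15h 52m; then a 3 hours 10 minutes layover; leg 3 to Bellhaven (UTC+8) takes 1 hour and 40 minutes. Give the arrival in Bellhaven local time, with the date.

22:47 on Oct 24

Convert departure to UTC: 15:10 − 4:00 = 11:10 UTC on Oct 23.
Add 2 hours 36 minutes leg 1 → 13:46 UTC.
Add 4 hours 19 minutes layover in Cape Morrow → 18:05 UTC.
Add 15 hours and 52 minutes leg 2 → 09:57 UTC (Oct 24).
Add 3 hours and 10 minutes layover in Anchorage → 13:07 UTC.
Add 1 hour 40 minutes leg 3 → 14:47 UTC.
Bellhaven is UTC+8:00, so local arrival = 14:47 + 8:00 = 22:47 on Oct 24.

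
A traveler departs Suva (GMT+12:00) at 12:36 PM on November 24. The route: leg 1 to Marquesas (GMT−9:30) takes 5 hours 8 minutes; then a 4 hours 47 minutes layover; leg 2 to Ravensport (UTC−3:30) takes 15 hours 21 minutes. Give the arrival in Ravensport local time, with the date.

Convert departure to UTC: 12:36 PM − 12:00 = 12:36 AM UTC on Nov 24.
Add 5 hours and 8 minutes leg 1 → 5:44 AM UTC.
Add 4 hours 47 minutes layover in Marquesas → 10:31 AM UTC.
Add 15 hours 21 minutes leg 2 → 1:52 AM UTC (Nov 25).
Ravensport is UTC−3:30, so local arrival = 1:52 AM − 3:30 = 10:22 PM on Nov 24.

10:22 PM on Nov 24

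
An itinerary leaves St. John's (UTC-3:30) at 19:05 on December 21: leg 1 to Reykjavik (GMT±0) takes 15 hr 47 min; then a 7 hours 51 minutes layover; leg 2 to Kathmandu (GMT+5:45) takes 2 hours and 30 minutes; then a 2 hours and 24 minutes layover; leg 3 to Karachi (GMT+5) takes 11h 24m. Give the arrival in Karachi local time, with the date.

Convert departure to UTC: 19:05 + 3:30 = 22:35 UTC on Dec 21.
Add 15 hours 47 minutes leg 1 → 14:22 UTC (Dec 22).
Add 7 hours and 51 minutes layover in Reykjavik → 22:13 UTC.
Add 2 hours 30 minutes leg 2 → 00:43 UTC (Dec 23).
Add 2 hours 24 minutes layover in Kathmandu → 03:07 UTC.
Add 11 hours and 24 minutes leg 3 → 14:31 UTC.
Karachi is UTC+5:00, so local arrival = 14:31 + 5:00 = 19:31 on Dec 23.

19:31 on December 23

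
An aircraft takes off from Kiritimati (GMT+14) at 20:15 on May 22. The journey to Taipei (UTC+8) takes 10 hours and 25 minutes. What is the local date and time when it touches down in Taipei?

00:40 on May 23

Convert departure to UTC: 20:15 − 14:00 = 06:15 UTC on May 22.
Add 10 hours and 25 minutes travel time → 16:40 UTC.
Taipei is UTC+8:00, so local arrival = 16:40 + 8:00 = 00:40 on May 23.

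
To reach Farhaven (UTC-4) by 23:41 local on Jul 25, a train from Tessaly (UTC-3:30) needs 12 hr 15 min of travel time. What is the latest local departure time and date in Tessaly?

Target arrival in UTC: 23:41 + 4:00 = 03:41 on Jul 26.
Subtract 12 hours and 15 minutes → departure 15:26 UTC on Jul 25.
Tessaly is UTC−3:30: 15:26 − 3:30 = 11:56 on Jul 25.

11:56 on July 25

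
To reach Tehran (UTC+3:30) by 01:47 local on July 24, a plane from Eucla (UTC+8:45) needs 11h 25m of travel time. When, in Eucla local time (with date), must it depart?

19:37 on July 23

Target arrival in UTC: 01:47 − 3:30 = 22:17 on Jul 23.
Subtract 11 hours 25 minutes → departure 10:52 UTC on Jul 23.
Eucla is UTC+8:45: 10:52 + 8:45 = 19:37 on Jul 23.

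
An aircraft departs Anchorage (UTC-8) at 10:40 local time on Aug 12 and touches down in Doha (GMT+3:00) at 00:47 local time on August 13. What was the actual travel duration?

Departure in UTC: 10:40 + 8:00 = 18:40 on Aug 12.
Arrival in UTC: 00:47 − 3:00 = 21:47 on Aug 12.
Elapsed = 21:47 − 18:40 = 3 hours 7 minutes.

3 hours 7 minutes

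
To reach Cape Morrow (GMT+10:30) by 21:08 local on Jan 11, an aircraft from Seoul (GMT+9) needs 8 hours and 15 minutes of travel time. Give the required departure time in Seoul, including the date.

Target arrival in UTC: 21:08 − 10:30 = 10:38 on Jan 11.
Subtract 8 hours and 15 minutes → departure 02:23 UTC on Jan 11.
Seoul is UTC+9:00: 02:23 + 9:00 = 11:23 on Jan 11.

11:23 on January 11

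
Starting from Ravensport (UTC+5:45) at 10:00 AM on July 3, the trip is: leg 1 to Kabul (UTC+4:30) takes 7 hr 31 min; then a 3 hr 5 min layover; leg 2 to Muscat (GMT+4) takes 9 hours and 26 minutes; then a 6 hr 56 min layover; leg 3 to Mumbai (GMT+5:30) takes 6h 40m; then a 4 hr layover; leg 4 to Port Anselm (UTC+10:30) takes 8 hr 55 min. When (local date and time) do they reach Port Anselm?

1:18 PM on Jul 5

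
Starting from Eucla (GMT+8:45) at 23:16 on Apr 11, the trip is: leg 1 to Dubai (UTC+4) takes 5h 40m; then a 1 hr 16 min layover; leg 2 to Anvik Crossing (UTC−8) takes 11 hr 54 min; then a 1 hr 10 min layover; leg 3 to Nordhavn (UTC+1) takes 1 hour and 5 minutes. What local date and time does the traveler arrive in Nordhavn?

12:36 on April 12

Convert departure to UTC: 23:16 − 8:45 = 14:31 UTC on Apr 11.
Add 5 hours 40 minutes leg 1 → 20:11 UTC.
Add 1 hour 16 minutes layover in Dubai → 21:27 UTC.
Add 11 hours 54 minutes leg 2 → 09:21 UTC (Apr 12).
Add 1 hour and 10 minutes layover in Anvik Crossing → 10:31 UTC.
Add 1 hour 5 minutes leg 3 → 11:36 UTC.
Nordhavn is UTC+1:00, so local arrival = 11:36 + 1:00 = 12:36 on Apr 12.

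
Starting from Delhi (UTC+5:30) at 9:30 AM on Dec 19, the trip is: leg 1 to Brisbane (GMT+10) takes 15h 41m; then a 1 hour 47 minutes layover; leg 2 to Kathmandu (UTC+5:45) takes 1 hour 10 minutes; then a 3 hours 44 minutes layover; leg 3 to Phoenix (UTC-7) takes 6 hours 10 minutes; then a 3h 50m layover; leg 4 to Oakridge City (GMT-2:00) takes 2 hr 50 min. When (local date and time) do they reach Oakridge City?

1:12 PM on December 20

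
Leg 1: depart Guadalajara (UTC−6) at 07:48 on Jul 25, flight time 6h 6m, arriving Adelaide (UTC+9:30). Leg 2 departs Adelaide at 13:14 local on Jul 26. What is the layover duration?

7 hours 50 minutes

Convert departure to UTC: 07:48 + 6:00 = 13:48 UTC on Jul 25.
Add 6 hours and 6 minutes flight time → 19:54 UTC.
Adelaide is UTC+9:30, so local arrival = 19:54 + 9:30 = 05:24 on Jul 26.
Layover = 13:14 − 05:24 = 7 hours 50 minutes.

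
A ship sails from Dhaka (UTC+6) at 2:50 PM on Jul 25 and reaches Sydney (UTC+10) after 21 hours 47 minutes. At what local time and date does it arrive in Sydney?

4:37 PM on Jul 26

Sydney is 4:00 ahead of Dhaka.
After 21 hours 47 minutes it is 12:37 PM (Jul 26) in Dhaka.
Shift by the zone difference: 12:37 PM + 4:00 = 4:37 PM on Jul 26 in Sydney.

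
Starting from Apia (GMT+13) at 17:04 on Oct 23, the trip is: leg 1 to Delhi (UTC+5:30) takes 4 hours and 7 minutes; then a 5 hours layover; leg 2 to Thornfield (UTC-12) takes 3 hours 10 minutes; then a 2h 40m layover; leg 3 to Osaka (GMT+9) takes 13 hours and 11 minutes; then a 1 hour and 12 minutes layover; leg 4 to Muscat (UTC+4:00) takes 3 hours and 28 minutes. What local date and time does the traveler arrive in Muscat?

16:52 on October 24

Convert departure to UTC: 17:04 − 13:00 = 04:04 UTC on Oct 23.
Add 4 hours and 7 minutes leg 1 → 08:11 UTC.
Add 5 hours layover in Delhi → 13:11 UTC.
Add 3 hours 10 minutes leg 2 → 16:21 UTC.
Add 2 hours 40 minutes layover in Thornfield → 19:01 UTC.
Add 13 hours 11 minutes leg 3 → 08:12 UTC (Oct 24).
Add 1 hour and 12 minutes layover in Osaka → 09:24 UTC.
Add 3 hours 28 minutes leg 4 → 12:52 UTC.
Muscat is UTC+4:00, so local arrival = 12:52 + 4:00 = 16:52 on Oct 24.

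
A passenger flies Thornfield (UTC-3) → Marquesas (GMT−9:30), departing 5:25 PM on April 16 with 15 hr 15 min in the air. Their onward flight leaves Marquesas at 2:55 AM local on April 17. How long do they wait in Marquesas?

Convert departure to UTC: 5:25 PM + 3:00 = 8:25 PM UTC on Apr 16.
Add 15 hours 15 minutes flight time → 11:40 AM UTC (Apr 17).
Marquesas is UTC−9:30, so local arrival = 11:40 AM − 9:30 = 2:10 AM on Apr 17.
Layover = 2:55 AM − 2:10 AM = 45 minutes.

45 minutes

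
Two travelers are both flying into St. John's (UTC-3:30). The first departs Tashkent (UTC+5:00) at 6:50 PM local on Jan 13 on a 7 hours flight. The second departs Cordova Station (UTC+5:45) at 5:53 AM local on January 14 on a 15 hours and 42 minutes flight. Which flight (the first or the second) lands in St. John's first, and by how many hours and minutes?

the first, by 19 hours

Flight 1 in UTC: 6:50 PM − 5:00 = 1:50 PM on Jan 13.
+7 hours → arrive 8:50 PM UTC on Jan 13.
Flight 2 in UTC: 5:53 AM − 5:45 = 12:08 AM on Jan 14.
+15 hours 42 minutes → arrive 3:50 PM UTC on Jan 14.
Flight 1 lands earlier by 19 hours.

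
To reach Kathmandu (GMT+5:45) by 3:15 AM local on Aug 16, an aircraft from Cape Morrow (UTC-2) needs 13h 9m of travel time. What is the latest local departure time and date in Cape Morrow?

Target arrival in UTC: 3:15 AM − 5:45 = 9:30 PM on Aug 15.
Subtract 13 hours and 9 minutes → departure 8:21 AM UTC on Aug 15.
Cape Morrow is UTC−2:00: 8:21 AM − 2:00 = 6:21 AM on Aug 15.

6:21 AM on Aug 15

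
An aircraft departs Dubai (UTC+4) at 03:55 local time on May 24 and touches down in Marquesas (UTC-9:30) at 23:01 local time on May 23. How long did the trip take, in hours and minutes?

Departure in UTC: 03:55 − 4:00 = 23:55 on May 23.
Arrival in UTC: 23:01 + 9:30 = 08:31 on May 24.
Elapsed = 08:31 − 23:55 (+1 day) = 8 hours 36 minutes.

8 hours 36 minutes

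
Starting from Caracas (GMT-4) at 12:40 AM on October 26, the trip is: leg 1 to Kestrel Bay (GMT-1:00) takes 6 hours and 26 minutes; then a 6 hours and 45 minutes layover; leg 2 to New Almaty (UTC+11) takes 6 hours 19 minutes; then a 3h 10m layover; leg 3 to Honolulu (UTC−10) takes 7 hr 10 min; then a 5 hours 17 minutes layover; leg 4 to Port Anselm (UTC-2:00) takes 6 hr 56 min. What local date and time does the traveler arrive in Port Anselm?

Convert departure to UTC: 12:40 AM + 4:00 = 4:40 AM UTC on Oct 26.
Add 6 hours and 26 minutes leg 1 → 11:06 AM UTC.
Add 6 hours and 45 minutes layover in Kestrel Bay → 5:51 PM UTC.
Add 6 hours 19 minutes leg 2 → 12:10 AM UTC (Oct 27).
Add 3 hours 10 minutes layover in New Almaty → 3:20 AM UTC.
Add 7 hours and 10 minutes leg 3 → 10:30 AM UTC.
Add 5 hours 17 minutes layover in Honolulu → 3:47 PM UTC.
Add 6 hours and 56 minutes leg 4 → 10:43 PM UTC.
Port Anselm is UTC−2:00, so local arrival = 10:43 PM − 2:00 = 8:43 PM on Oct 27.

8:43 PM on October 27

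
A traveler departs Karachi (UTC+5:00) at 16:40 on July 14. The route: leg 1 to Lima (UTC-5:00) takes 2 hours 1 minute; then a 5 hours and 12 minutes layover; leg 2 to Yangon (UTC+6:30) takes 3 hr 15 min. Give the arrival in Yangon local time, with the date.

Convert departure to UTC: 16:40 − 5:00 = 11:40 UTC on Jul 14.
Add 2 hours and 1 minute leg 1 → 13:41 UTC.
Add 5 hours and 12 minutes layover in Lima → 18:53 UTC.
Add 3 hours and 15 minutes leg 2 → 22:08 UTC.
Yangon is UTC+6:30, so local arrival = 22:08 + 6:30 = 04:38 on Jul 15.

04:38 on July 15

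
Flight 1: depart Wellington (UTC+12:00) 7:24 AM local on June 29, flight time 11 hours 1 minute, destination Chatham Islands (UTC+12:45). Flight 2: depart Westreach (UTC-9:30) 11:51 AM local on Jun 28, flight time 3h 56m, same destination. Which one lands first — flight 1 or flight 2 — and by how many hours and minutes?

the second, by 5 hours 8 minutes

Flight 1 in UTC: 7:24 AM − 12:00 = 7:24 PM on Jun 28.
+11 hours and 1 minute → arrive 6:25 AM UTC on Jun 29.
Flight 2 in UTC: 11:51 AM + 9:30 = 9:21 PM on Jun 28.
+3 hours and 56 minutes → arrive 1:17 AM UTC on Jun 29.
Flight 2 lands earlier by 5 hours 8 minutes.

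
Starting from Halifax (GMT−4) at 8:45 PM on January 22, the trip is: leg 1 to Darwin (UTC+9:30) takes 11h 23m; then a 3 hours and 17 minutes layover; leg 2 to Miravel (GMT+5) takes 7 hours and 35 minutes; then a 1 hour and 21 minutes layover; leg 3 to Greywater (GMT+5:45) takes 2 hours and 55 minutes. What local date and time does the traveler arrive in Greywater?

9:01 AM on January 24

Convert departure to UTC: 8:45 PM + 4:00 = 12:45 AM UTC on Jan 23.
Add 11 hours and 23 minutes leg 1 → 12:08 PM UTC.
Add 3 hours 17 minutes layover in Darwin → 3:25 PM UTC.
Add 7 hours and 35 minutes leg 2 → 11:00 PM UTC.
Add 1 hour 21 minutes layover in Miravel → 12:21 AM UTC (Jan 24).
Add 2 hours 55 minutes leg 3 → 3:16 AM UTC.
Greywater is UTC+5:45, so local arrival = 3:16 AM + 5:45 = 9:01 AM on Jan 24.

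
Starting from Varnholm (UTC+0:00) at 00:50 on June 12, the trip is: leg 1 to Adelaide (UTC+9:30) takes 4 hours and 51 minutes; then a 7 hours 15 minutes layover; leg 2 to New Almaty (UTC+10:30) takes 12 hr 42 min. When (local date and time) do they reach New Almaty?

12:08 on June 13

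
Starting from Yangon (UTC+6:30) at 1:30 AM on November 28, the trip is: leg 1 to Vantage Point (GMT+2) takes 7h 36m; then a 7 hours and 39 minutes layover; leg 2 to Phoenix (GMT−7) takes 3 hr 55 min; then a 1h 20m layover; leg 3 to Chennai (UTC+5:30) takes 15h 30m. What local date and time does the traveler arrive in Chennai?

Convert departure to UTC: 1:30 AM − 6:30 = 7:00 PM UTC on Nov 27.
Add 7 hours 36 minutes leg 1 → 2:36 AM UTC (Nov 28).
Add 7 hours 39 minutes layover in Vantage Point → 10:15 AM UTC.
Add 3 hours and 55 minutes leg 2 → 2:10 PM UTC.
Add 1 hour and 20 minutes layover in Phoenix → 3:30 PM UTC.
Add 15 hours 30 minutes leg 3 → 7:00 AM UTC (Nov 29).
Chennai is UTC+5:30, so local arrival = 7:00 AM + 5:30 = 12:30 PM on Nov 29.

12:30 PM on Nov 29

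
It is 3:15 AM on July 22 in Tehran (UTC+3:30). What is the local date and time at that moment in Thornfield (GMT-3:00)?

In UTC: 3:15 AM − 3:30 = 11:45 PM on Jul 21.
Thornfield is UTC−3:00: 11:45 PM − 3:00 = 8:45 PM on Jul 21.

8:45 PM on Jul 21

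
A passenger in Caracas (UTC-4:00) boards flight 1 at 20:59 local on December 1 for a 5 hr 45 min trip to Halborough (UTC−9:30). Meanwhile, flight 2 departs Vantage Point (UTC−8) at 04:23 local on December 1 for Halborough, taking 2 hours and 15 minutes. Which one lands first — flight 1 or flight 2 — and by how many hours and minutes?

the second, by 16 hours 6 minutes

Flight 1 in UTC: 20:59 + 4:00 = 00:59 on Dec 2.
+5 hours and 45 minutes → arrive 06:44 UTC on Dec 2.
Flight 2 in UTC: 04:23 + 8:00 = 12:23 on Dec 1.
+2 hours 15 minutes → arrive 14:38 UTC on Dec 1.
Flight 2 lands earlier by 16 hours 6 minutes.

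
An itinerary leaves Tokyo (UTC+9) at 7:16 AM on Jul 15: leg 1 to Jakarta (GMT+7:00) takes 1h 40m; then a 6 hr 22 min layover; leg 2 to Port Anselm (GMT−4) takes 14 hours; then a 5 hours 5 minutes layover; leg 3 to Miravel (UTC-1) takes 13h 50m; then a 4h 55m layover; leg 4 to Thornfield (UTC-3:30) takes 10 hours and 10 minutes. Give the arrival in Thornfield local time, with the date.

Convert departure to UTC: 7:16 AM − 9:00 = 10:16 PM UTC on Jul 14.
Add 1 hour 40 minutes leg 1 → 11:56 PM UTC.
Add 6 hours 22 minutes layover in Jakarta → 6:18 AM UTC (Jul 15).
Add 14 hours leg 2 → 8:18 PM UTC.
Add 5 hours 5 minutes layover in Port Anselm → 1:23 AM UTC (Jul 16).
Add 13 hours 50 minutes leg 3 → 3:13 PM UTC.
Add 4 hours 55 minutes layover in Miravel → 8:08 PM UTC.
Add 10 hours and 10 minutes leg 4 → 6:18 AM UTC (Jul 17).
Thornfield is UTC−3:30, so local arrival = 6:18 AM − 3:30 = 2:48 AM on Jul 17.

2:48 AM on July 17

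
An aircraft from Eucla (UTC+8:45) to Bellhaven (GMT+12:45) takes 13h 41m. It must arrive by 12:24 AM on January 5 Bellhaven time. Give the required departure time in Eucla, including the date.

6:43 AM on January 4

Target arrival in UTC: 12:24 AM − 12:45 = 11:39 AM on Jan 4.
Subtract 13 hours 41 minutes → departure 9:58 PM UTC on Jan 3.
Eucla is UTC+8:45: 9:58 PM + 8:45 = 6:43 AM on Jan 4.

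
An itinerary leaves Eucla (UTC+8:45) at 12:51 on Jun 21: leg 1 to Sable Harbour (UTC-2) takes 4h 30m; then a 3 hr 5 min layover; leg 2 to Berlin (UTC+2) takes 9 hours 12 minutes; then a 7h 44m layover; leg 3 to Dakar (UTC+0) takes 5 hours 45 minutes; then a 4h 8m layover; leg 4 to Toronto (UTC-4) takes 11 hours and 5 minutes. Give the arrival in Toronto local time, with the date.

21:35 on June 22

Convert departure to UTC: 12:51 − 8:45 = 04:06 UTC on Jun 21.
Add 4 hours 30 minutes leg 1 → 08:36 UTC.
Add 3 hours and 5 minutes layover in Sable Harbour → 11:41 UTC.
Add 9 hours and 12 minutes leg 2 → 20:53 UTC.
Add 7 hours 44 minutes layover in Berlin → 04:37 UTC (Jun 22).
Add 5 hours 45 minutes leg 3 → 10:22 UTC.
Add 4 hours 8 minutes layover in Dakar → 14:30 UTC.
Add 11 hours 5 minutes leg 4 → 01:35 UTC (Jun 23).
Toronto is UTC−4:00, so local arrival = 01:35 − 4:00 = 21:35 on Jun 22.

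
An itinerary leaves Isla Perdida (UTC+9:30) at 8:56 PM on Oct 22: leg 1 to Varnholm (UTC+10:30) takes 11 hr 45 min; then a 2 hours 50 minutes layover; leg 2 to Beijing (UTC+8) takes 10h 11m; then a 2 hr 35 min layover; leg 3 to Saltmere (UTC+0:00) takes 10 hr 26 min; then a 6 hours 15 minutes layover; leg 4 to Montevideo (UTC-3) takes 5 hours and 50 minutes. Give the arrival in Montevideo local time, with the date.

10:18 AM on Oct 24

Convert departure to UTC: 8:56 PM − 9:30 = 11:26 AM UTC on Oct 22.
Add 11 hours 45 minutes leg 1 → 11:11 PM UTC.
Add 2 hours 50 minutes layover in Varnholm → 2:01 AM UTC (Oct 23).
Add 10 hours 11 minutes leg 2 → 12:12 PM UTC.
Add 2 hours 35 minutes layover in Beijing → 2:47 PM UTC.
Add 10 hours and 26 minutes leg 3 → 1:13 AM UTC (Oct 24).
Add 6 hours and 15 minutes layover in Saltmere → 7:28 AM UTC.
Add 5 hours and 50 minutes leg 4 → 1:18 PM UTC.
Montevideo is UTC−3:00, so local arrival = 1:18 PM − 3:00 = 10:18 AM on Oct 24.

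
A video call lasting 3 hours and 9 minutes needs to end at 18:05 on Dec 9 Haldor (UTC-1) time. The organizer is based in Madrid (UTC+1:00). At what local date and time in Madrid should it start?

Target end time in UTC: 18:05 + 1:00 = 19:05 on Dec 9.
Subtract 3 hours 9 minutes → start 15:56 UTC on Dec 9.
Madrid is UTC+1:00: 15:56 + 1:00 = 16:56 on Dec 9.

16:56 on December 9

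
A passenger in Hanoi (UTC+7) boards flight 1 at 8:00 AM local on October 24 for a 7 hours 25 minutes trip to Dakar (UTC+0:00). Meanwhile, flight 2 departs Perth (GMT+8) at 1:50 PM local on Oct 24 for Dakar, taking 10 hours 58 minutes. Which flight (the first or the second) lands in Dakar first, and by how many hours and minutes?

the first, by 8 hours 23 minutes

Flight 1 in UTC: 8:00 AM − 7:00 = 1:00 AM on Oct 24.
+7 hours and 25 minutes → arrive 8:25 AM UTC on Oct 24.
Flight 2 in UTC: 1:50 PM − 8:00 = 5:50 AM on Oct 24.
+10 hours and 58 minutes → arrive 4:48 PM UTC on Oct 24.
Flight 1 lands earlier by 8 hours 23 minutes.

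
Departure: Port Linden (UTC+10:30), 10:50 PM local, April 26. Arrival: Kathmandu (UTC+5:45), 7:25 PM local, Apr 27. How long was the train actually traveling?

25 hours 20 minutes

Kathmandu is 4:45 behind Port Linden.
Clock-face elapsed time (ignoring zones) is 20 hours 35 minutes.
Actual elapsed = 20 hours 35 minutes + 4:45 = 25 hours 20 minutes.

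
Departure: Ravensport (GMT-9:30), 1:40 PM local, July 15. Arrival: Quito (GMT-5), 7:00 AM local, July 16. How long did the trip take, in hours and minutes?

12 hours 50 minutes

Departure in UTC: 1:40 PM + 9:30 = 11:10 PM on Jul 15.
Arrival in UTC: 7:00 AM + 5:00 = 12:00 PM on Jul 16.
Elapsed = 12:00 PM − 11:10 PM (+1 day) = 12 hours 50 minutes.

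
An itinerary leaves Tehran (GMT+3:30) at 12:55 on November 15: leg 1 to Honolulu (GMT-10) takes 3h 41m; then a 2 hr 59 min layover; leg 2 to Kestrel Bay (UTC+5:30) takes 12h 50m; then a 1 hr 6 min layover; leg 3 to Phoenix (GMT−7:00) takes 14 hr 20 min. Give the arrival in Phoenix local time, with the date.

13:21 on November 16

Convert departure to UTC: 12:55 − 3:30 = 09:25 UTC on Nov 15.
Add 3 hours and 41 minutes leg 1 → 13:06 UTC.
Add 2 hours 59 minutes layover in Honolulu → 16:05 UTC.
Add 12 hours and 50 minutes leg 2 → 04:55 UTC (Nov 16).
Add 1 hour and 6 minutes layover in Kestrel Bay → 06:01 UTC.
Add 14 hours 20 minutes leg 3 → 20:21 UTC.
Phoenix is UTC−7:00, so local arrival = 20:21 − 7:00 = 13:21 on Nov 16.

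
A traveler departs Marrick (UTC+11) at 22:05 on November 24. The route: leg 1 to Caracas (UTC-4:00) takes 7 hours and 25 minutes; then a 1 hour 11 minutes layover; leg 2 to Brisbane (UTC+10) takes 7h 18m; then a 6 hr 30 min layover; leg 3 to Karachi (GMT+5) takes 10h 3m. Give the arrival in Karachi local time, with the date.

00:32 on November 26

Convert departure to UTC: 22:05 − 11:00 = 11:05 UTC on Nov 24.
Add 7 hours and 25 minutes leg 1 → 18:30 UTC.
Add 1 hour 11 minutes layover in Caracas → 19:41 UTC.
Add 7 hours and 18 minutes leg 2 → 02:59 UTC (Nov 25).
Add 6 hours and 30 minutes layover in Brisbane → 09:29 UTC.
Add 10 hours 3 minutes leg 3 → 19:32 UTC.
Karachi is UTC+5:00, so local arrival = 19:32 + 5:00 = 00:32 on Nov 26.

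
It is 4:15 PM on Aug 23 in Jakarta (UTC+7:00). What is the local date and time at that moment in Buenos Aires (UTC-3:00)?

6:15 AM on Aug 23

In UTC: 4:15 PM − 7:00 = 9:15 AM on Aug 23.
Buenos Aires is UTC−3:00: 9:15 AM − 3:00 = 6:15 AM on Aug 23.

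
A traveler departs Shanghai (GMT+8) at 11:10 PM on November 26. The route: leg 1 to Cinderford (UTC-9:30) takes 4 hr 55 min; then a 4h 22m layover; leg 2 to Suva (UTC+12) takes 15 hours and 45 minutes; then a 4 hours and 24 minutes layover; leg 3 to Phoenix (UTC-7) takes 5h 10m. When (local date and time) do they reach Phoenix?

6:46 PM on Nov 27

Convert departure to UTC: 11:10 PM − 8:00 = 3:10 PM UTC on Nov 26.
Add 4 hours and 55 minutes leg 1 → 8:05 PM UTC.
Add 4 hours and 22 minutes layover in Cinderford → 12:27 AM UTC (Nov 27).
Add 15 hours and 45 minutes leg 2 → 4:12 PM UTC.
Add 4 hours and 24 minutes layover in Suva → 8:36 PM UTC.
Add 5 hours 10 minutes leg 3 → 1:46 AM UTC (Nov 28).
Phoenix is UTC−7:00, so local arrival = 1:46 AM − 7:00 = 6:46 PM on Nov 27.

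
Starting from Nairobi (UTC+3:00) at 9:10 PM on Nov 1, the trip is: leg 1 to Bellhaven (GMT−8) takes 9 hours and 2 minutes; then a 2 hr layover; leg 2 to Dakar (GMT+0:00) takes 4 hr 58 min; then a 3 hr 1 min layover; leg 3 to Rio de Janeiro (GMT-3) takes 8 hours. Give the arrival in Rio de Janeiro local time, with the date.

6:11 PM on November 2

Convert departure to UTC: 9:10 PM − 3:00 = 6:10 PM UTC on Nov 1.
Add 9 hours 2 minutes leg 1 → 3:12 AM UTC (Nov 2).
Add 2 hours layover in Bellhaven → 5:12 AM UTC.
Add 4 hours and 58 minutes leg 2 → 10:10 AM UTC.
Add 3 hours and 1 minute layover in Dakar → 1:11 PM UTC.
Add 8 hours leg 3 → 9:11 PM UTC.
Rio de Janeiro is UTC−3:00, so local arrival = 9:11 PM − 3:00 = 6:11 PM on Nov 2.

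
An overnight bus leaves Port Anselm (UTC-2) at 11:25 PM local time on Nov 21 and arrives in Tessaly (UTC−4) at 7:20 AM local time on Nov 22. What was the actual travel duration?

9 hours 55 minutes

Tessaly is 2:00 behind Port Anselm.
Clock-face elapsed time (ignoring zones) is 7 hours 55 minutes.
Actual elapsed = 7 hours 55 minutes + 2:00 = 9 hours 55 minutes.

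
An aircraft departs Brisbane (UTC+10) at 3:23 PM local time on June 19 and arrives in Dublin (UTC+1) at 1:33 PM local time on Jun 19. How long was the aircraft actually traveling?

7 hours 10 minutes

Dublin is 9:00 behind Brisbane.
Clock-face elapsed time (ignoring zones) is −1 hour 50 minutes.
Actual elapsed = −1 hour 50 minutes + 9:00 = 7 hours 10 minutes.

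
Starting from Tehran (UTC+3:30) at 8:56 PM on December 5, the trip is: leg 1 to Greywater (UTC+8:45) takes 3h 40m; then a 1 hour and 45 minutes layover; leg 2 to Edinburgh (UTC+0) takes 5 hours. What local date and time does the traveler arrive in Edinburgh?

3:51 AM on Dec 6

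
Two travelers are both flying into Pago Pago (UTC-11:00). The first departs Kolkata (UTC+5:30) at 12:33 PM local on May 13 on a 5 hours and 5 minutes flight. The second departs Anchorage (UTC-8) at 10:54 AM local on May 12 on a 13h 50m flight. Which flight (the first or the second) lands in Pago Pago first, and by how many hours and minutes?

the second, by 3 hours 24 minutes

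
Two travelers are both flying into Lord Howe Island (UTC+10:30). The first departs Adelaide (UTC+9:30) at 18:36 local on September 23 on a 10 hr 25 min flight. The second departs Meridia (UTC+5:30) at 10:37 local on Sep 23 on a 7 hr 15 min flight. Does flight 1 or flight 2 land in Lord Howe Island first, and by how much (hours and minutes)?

the second, by 7 hours 9 minutes

Flight 1 in UTC: 18:36 − 9:30 = 09:06 on Sep 23.
+10 hours 25 minutes → arrive 19:31 UTC on Sep 23.
Flight 2 in UTC: 10:37 − 5:30 = 05:07 on Sep 23.
+7 hours and 15 minutes → arrive 12:22 UTC on Sep 23.
Flight 2 lands earlier by 7 hours 9 minutes.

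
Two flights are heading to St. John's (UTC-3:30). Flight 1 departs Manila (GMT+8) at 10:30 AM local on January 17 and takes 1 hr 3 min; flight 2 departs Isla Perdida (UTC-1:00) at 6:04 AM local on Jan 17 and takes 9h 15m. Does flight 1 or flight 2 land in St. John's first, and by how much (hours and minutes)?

the first, by 12 hours 46 minutes

Flight 1 in UTC: 10:30 AM − 8:00 = 2:30 AM on Jan 17.
+1 hour 3 minutes → arrive 3:33 AM UTC on Jan 17.
Flight 2 in UTC: 6:04 AM + 1:00 = 7:04 AM on Jan 17.
+9 hours 15 minutes → arrive 4:19 PM UTC on Jan 17.
Flight 1 lands earlier by 12 hours 46 minutes.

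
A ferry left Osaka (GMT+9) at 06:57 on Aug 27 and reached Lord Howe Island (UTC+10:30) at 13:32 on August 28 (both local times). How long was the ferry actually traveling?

29 hours 5 minutes

Lord Howe Island is 1:30 ahead of Osaka.
Clock-face elapsed time (ignoring zones) is 30 hours 35 minutes.
Actual elapsed = 30 hours 35 minutes − 1:30 = 29 hours 5 minutes.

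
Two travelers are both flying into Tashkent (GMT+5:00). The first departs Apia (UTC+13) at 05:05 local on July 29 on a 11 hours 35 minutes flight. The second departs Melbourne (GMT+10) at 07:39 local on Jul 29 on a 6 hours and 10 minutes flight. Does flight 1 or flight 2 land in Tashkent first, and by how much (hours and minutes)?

Flight 1 in UTC: 05:05 − 13:00 = 16:05 on Jul 28.
+11 hours 35 minutes → arrive 03:40 UTC on Jul 29.
Flight 2 in UTC: 07:39 − 10:00 = 21:39 on Jul 28.
+6 hours 10 minutes → arrive 03:49 UTC on Jul 29.
Flight 1 lands earlier by 9 minutes.

the first, by 9 minutes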